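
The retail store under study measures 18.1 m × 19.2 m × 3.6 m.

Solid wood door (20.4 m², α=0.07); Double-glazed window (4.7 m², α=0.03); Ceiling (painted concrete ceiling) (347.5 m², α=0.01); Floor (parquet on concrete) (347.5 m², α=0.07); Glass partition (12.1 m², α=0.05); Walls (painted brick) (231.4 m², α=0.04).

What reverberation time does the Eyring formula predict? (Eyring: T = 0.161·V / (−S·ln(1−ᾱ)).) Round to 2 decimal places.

5.03 s

S = Σ Sᵢ = 963.6 m².
Σ(Sᵢαᵢ) = 20.4·0.07 + 4.7·0.03 + 347.5·0.01 + 347.5·0.07 + 12.1·0.05 + 231.4·0.04 = 39.230.
Mean coefficient ᾱ = A/S = 0.0407.
−S·ln(1−ᾱ) = −963.6 × ln(1 − 0.0407) = 40.039.
V = 18.1 × 19.2 × 3.6 = 1251.072 m³.
RT60 = 0.161 × 1251.072 / 40.039 = 5.03 s.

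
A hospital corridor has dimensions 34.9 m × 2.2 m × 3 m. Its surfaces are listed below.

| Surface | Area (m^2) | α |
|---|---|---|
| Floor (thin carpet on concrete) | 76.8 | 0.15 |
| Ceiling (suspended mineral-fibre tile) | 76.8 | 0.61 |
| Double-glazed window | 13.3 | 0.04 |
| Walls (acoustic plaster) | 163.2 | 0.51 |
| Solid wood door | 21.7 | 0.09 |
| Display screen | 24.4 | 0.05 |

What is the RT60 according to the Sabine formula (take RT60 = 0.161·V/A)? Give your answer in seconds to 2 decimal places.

A = Σ Sᵢαᵢ = 76.8·0.15 + 76.8·0.61 + 13.3·0.04 + 163.2·0.51 + 21.7·0.09 + 24.4·0.05 = 145.305 sabins.
Room volume: 230.34 m³.
Sabine: RT60 = 0.161 × 230.34 / 145.305 = 0.26 s.

0.26 s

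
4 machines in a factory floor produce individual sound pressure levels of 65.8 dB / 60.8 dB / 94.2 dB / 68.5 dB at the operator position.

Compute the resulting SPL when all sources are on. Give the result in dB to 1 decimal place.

94.2 dB

Σ 10^(Lᵢ/10) = 2.642e+09.
Combined level = 10 log₁₀(2.642e+09) = 94.2 dB.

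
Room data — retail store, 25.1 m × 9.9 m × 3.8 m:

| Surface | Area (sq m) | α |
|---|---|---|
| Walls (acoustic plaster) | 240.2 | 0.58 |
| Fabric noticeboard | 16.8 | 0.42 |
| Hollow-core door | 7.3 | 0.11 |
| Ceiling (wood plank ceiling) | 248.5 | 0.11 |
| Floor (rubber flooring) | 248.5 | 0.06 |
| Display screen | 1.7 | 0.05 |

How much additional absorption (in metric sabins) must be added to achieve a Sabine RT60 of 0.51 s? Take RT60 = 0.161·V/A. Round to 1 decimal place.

108.6 sabins

Total absorption A₁ = 240.2·0.58 + 16.8·0.42 + 7.3·0.11 + 248.5·0.11 + 248.5·0.06 + 1.7·0.05
  = 139.316 + 7.056 + 0.803 + 27.335 + 14.910 + 0.085 = 189.505 sq m sabins.
Target A₂ = 0.161·944.262/0.51 = 298.091 sabins (V = 944.262 m³).
ΔA = A₂ − A₁ = 298.091 − 189.505 = 108.6 sabins.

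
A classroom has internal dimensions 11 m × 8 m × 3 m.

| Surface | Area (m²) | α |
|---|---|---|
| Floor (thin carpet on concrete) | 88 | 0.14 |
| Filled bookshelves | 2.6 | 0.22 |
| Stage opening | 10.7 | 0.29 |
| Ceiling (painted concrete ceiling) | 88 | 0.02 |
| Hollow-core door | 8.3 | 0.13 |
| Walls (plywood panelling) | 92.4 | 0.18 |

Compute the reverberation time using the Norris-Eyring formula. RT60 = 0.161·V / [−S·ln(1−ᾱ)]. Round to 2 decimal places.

1.12 seconds

S = Σ Sᵢ = 290.0 m².
Σ(Sᵢαᵢ) = 88·0.14 + 2.6·0.22 + 10.7·0.29 + 88·0.02 + 8.3·0.13 + 92.4·0.18 = 35.466.
Mean coefficient ᾱ = A/S = 0.1223.
−S·ln(1−ᾱ) = −290.0 × ln(1 − 0.1223) = 37.831.
V = 11 × 8 × 3 = 264 m³.
RT60 = 0.161 × 264 / 37.831 = 1.12 s.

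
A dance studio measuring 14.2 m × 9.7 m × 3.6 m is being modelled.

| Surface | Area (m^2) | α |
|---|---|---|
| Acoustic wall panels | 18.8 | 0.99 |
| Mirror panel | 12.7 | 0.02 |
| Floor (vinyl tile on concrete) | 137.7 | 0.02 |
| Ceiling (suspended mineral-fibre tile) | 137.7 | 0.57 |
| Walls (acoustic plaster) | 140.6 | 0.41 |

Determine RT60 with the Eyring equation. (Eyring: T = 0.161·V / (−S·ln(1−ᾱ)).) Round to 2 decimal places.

S = Σ Sᵢ = 447.5 m^2.
Σ(Sᵢαᵢ) = 18.8·0.99 + 12.7·0.02 + 137.7·0.02 + 137.7·0.57 + 140.6·0.41 = 157.755.
ᾱ = 157.755 / 447.5 = 0.3525.
Eyring denominator: −S ln(1−ᾱ) = 194.500.
V = 14.2 × 9.7 × 3.6 = 495.864 m³.
RT60 = 0.161 × 495.864 / 194.500 = 0.41 s.

0.41 s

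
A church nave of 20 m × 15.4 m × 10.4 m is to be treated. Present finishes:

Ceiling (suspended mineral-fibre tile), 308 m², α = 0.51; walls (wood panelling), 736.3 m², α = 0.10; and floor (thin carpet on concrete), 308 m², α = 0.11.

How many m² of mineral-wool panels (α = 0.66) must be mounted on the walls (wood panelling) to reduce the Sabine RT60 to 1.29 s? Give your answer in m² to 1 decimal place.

241.4

Total absorption A₁ = 308·0.51 + 736.3·0.10 + 308·0.11
  = 157.080 + 73.630 + 33.880 = 264.590 m² sabins.
Required A₂ = 0.161·3203.2/1.29 = 399.779 sabins.
Absorption to add: 399.779 − 264.590 = 135.189 sabins.
Each m² of panel replacing the walls (wood panelling) adds (0.66 − 0.10) = 0.56 sabins.
Panel area = 135.189 / 0.56 = 241.4 m².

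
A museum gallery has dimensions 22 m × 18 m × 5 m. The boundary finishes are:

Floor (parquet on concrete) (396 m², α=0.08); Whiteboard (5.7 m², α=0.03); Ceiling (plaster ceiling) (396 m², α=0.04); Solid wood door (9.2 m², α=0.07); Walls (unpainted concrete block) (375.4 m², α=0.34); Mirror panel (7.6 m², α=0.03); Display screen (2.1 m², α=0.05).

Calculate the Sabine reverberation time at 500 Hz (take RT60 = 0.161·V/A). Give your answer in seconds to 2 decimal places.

A = Σ Sᵢαᵢ = 396·0.08 + 5.7·0.03 + 396·0.04 + 9.2·0.07 + 375.4·0.34 + 7.6·0.03 + 2.1·0.05 = 176.304 sabins.
V = 22·18·5 = 1980 m³.
T = 0.161 V/A = 0.161·1980/176.304 = 1.81 s.

1.81 sec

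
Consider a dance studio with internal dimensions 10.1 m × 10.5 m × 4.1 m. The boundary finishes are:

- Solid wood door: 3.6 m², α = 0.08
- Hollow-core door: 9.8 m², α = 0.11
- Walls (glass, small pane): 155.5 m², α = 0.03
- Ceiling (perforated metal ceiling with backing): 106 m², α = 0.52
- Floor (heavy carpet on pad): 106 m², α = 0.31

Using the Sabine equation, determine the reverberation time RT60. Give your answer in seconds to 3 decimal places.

Total absorption A = 3.6·0.08 + 9.8·0.11 + 155.5·0.03 + 106·0.52 + 106·0.31
  = 0.288 + 1.078 + 4.665 + 55.120 + 32.860 = 94.011 m² sabins.
Room volume: 434.805 m³.
T = 0.161 V/A = 0.161·434.805/94.011 = 0.745 s.

0.745 seconds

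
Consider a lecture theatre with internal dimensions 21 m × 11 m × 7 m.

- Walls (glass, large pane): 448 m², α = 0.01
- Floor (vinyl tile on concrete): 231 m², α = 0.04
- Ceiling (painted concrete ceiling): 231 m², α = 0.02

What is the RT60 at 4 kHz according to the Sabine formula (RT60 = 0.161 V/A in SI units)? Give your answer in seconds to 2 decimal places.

14.20 seconds

Total absorption A = 448·0.01 + 231·0.04 + 231·0.02
  = 4.480 + 9.240 + 4.620 = 18.340 m² sabins.
V = 21·11·7 = 1617 m³.
T = 0.161 V/A = 0.161·1617/18.340 = 14.20 s.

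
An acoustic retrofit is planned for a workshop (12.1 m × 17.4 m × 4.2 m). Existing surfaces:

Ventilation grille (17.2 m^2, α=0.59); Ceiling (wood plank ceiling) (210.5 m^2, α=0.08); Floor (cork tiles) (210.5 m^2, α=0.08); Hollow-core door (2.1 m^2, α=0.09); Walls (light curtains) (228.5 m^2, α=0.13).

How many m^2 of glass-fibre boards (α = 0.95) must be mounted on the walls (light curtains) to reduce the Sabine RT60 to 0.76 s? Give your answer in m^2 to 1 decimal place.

Summing Sᵢαᵢ: 10.148 + 16.840 + 16.840 + 0.189 + 29.705 → A₁ = 73.722 sabins.
V = 884.268 m³. Target absorption A₂ = 0.161 × 884.268 / 0.76 = 187.325 sabins.
Absorption to add: 187.325 − 73.722 = 113.603 sabins.
Net gain per m^2: Δα = 0.95 − 0.13 = 0.82.
Panel area = 113.603 / 0.82 = 138.5 m^2.

138.5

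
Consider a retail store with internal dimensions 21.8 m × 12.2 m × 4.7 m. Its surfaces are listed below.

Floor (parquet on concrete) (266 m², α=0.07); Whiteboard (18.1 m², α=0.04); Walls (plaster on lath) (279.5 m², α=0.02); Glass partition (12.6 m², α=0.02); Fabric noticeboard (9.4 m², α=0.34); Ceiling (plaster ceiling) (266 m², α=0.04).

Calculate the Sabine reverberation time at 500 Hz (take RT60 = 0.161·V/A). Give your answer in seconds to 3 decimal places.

Summing Sᵢαᵢ: 18.620 + 0.724 + 5.590 + 0.252 + 3.196 + 10.640 → A = 39.022 sabins.
Room volume: 1250.012 m³.
RT60 = 0.161 · V / A = 0.161 × 1250.012 / 39.022 = 5.157 s.

5.157 sec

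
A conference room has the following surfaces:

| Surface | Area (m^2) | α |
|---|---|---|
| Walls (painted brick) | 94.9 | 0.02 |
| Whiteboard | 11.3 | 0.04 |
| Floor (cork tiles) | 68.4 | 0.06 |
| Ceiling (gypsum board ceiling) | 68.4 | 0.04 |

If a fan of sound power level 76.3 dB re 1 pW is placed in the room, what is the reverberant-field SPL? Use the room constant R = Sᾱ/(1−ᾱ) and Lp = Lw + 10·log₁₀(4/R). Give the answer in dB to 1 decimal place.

Σ(Sᵢαᵢ) = 94.9×0.02 + 11.3×0.04 + 68.4×0.06 + 68.4×0.04 = 9.190; total area S = 243.0 m^2.
ᾱ = 0.0378, so room constant R = A/(1−ᾱ) = 9.551 m^2.
Lp = Lw + 10 log₁₀(4/R) = 76.3 -3.78 = 72.5 dB.

72.5 dB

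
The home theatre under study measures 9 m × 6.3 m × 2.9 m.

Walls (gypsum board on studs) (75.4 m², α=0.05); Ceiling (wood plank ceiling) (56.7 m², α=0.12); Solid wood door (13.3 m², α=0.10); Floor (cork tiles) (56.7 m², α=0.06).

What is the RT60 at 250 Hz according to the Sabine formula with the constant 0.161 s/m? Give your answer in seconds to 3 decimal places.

1.730 s

Equivalent absorption area: A = 75.4×0.05 + 56.7×0.12 + 13.3×0.10 + 56.7×0.06 = 15.306 m².
Room volume: 164.43 m³.
RT60 = 0.161 · V / A = 0.161 × 164.43 / 15.306 = 1.730 s.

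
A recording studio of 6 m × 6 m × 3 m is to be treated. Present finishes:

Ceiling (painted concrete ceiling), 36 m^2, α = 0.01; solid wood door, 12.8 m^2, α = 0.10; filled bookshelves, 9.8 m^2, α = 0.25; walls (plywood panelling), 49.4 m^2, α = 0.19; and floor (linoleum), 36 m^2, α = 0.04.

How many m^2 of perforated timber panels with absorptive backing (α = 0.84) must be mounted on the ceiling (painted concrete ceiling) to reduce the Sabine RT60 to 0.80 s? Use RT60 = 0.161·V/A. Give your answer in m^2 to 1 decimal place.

Summing Sᵢαᵢ: 0.360 + 1.280 + 2.450 + 9.386 + 1.440 → A₁ = 14.916 sabins.
Required A₂ = 0.161·108/0.80 = 21.735 sabins.
Absorption to add: 21.735 − 14.916 = 6.819 sabins.
Net gain per m^2: Δα = 0.84 − 0.01 = 0.83.
Panel area = 6.819 / 0.83 = 8.2 m^2.

8.2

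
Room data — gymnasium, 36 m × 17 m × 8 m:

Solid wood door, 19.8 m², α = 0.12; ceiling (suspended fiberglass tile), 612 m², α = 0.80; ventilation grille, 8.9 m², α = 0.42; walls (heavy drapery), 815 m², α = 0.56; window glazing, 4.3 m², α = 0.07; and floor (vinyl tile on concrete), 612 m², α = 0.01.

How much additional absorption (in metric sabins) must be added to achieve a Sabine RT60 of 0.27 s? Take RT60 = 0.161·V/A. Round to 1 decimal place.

Summing Sᵢαᵢ: 2.376 + 489.600 + 3.738 + 456.400 + 0.301 + 6.120 → A₁ = 958.535 sabins.
Target A₂ = 0.161·4896/0.27 = 2919.467 sabins (V = 4896 m³).
ΔA = A₂ − A₁ = 2919.467 − 958.535 = 1960.9 sabins.

1960.9 sabins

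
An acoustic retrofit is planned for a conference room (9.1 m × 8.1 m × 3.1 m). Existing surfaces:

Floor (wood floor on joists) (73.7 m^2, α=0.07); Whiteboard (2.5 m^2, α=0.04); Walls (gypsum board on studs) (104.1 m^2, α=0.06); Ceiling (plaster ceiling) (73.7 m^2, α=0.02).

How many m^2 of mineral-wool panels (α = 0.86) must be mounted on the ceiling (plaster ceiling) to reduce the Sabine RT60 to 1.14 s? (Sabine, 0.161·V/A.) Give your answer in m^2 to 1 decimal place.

Total absorption A₁ = 73.7×0.07 + 2.5×0.04 + 104.1×0.06 + 73.7×0.02
  = 5.159 + 0.100 + 6.246 + 1.474 = 12.979 m^2 sabins.
V = 228.501 m³. Target absorption A₂ = 0.161 × 228.501 / 1.14 = 32.271 sabins.
Absorption to add: 32.271 − 12.979 = 19.292 sabins.
Each m^2 of panel replacing the ceiling (plaster ceiling) adds (0.86 − 0.02) = 0.84 sabins.
Area = ΔA/Δα = 19.292/0.84 = 23.0 m^2.

23.0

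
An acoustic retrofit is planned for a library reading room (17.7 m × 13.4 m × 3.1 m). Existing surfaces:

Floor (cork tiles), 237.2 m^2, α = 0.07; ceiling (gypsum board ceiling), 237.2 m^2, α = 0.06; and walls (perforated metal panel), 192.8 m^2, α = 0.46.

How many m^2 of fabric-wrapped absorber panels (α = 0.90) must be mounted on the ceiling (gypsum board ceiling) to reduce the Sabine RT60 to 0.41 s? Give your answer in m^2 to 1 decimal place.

201.4

A₁ = Σ Sᵢαᵢ = 237.2*0.07 + 237.2*0.06 + 192.8*0.46 = 119.524 sabins.
V = 735.258 m³. Target absorption A₂ = 0.161 × 735.258 / 0.41 = 288.723 sabins.
ΔA needed = 288.723 − 119.524 = 169.199 sabins.
Each m^2 of panel replacing the ceiling (gypsum board ceiling) adds (0.90 − 0.06) = 0.84 sabins.
Area = ΔA/Δα = 169.199/0.84 = 201.4 m^2.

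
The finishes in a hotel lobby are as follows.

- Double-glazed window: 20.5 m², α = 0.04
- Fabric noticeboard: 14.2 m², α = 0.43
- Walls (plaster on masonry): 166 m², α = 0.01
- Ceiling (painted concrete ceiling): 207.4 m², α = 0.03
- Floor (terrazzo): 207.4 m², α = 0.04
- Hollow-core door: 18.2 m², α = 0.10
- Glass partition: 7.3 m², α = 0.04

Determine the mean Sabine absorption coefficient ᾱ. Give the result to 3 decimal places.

S = Σ Sᵢ = 20.5 + 14.2 + 166 + 207.4 + 207.4 + 18.2 + 7.3 = 641.0 m².
Weighted sum Σ Sα = 25.216.
ᾱ = A/S = 0.039.

0.039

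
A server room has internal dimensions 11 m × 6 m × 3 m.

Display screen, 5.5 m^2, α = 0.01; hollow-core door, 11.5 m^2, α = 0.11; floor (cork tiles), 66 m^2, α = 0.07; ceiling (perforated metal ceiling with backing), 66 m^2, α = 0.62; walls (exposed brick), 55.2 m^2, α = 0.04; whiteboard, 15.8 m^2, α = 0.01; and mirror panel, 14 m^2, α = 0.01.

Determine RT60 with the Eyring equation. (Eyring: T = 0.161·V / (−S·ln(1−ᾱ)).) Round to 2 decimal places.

S = Σ Sᵢ = 234.0 m^2.
Absorption A = 5.5·0.01 + 11.5·0.11 + 66·0.07 + 66·0.62 + 55.2·0.04 + 15.8·0.01 + 14·0.01 = 49.366 sabins.
ᾱ = 49.366 / 234.0 = 0.2110.
−S·ln(1−ᾱ) = −234.0 × ln(1 − 0.2110) = 55.455.
V = 11 × 6 × 3 = 198 m³.
T = 0.161·V/[−S·ln(1−ᾱ)] = 0.161·198/55.455 = 0.57 s.

0.57 s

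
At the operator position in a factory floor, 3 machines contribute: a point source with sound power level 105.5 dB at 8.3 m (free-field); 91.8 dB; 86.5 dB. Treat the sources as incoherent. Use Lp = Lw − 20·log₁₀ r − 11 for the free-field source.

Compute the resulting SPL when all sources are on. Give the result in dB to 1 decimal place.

Source at 8.3 m: Lp = 105.5 − 20·log₁₀(8.3) − 11 = 76.1 dB.
Σ 10^(Lᵢ/10) = 2.001e+09.
Combined level = 10 log₁₀(2.001e+09) = 93.0 dB.

93.0 dB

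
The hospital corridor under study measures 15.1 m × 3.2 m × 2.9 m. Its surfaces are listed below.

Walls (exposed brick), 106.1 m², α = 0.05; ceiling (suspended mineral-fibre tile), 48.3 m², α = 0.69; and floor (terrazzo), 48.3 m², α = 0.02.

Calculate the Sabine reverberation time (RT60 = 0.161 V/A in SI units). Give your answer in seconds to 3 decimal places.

0.570 sec

Equivalent absorption area: A = 106.1×0.05 + 48.3×0.69 + 48.3×0.02 = 39.598 m².
V = 15.1·3.2·2.9 = 140.128 m³.
Sabine: RT60 = 0.161 × 140.128 / 39.598 = 0.570 s.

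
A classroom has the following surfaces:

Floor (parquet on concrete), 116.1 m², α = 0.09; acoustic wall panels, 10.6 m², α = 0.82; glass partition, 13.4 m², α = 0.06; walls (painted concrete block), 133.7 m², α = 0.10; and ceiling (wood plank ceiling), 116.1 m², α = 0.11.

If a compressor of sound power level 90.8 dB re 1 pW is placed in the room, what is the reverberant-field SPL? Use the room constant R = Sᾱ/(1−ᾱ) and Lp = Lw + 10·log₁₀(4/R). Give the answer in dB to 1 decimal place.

79.6 dB

A = 46.086 sabins; S = 389.9 m².
ᾱ = 46.086/389.9 = 0.1182; R = Sᾱ/(1−ᾱ) = 46.086/(1−0.1182) = 52.264 m².
Lp = Lw + 10 log₁₀(4/R) = 90.8 -11.16 = 79.6 dB.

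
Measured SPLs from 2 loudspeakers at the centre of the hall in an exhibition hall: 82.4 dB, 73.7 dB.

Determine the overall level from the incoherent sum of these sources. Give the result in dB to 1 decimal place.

82.9 dB

Converting to relative power and adding: 10^(82.4/10) + 10^(73.7/10) = 1.972e+08.
L_total = 10·log₁₀(1.972e+08) = 82.9 dB.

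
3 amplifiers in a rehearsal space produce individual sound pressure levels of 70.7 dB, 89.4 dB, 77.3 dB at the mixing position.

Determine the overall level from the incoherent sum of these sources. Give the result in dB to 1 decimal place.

89.7 dB

Converting to relative power and adding: 10^(70.7/10) + 10^(89.4/10) + 10^(77.3/10) = 9.364e+08.
L_total = 10·log₁₀(9.364e+08) = 89.7 dB.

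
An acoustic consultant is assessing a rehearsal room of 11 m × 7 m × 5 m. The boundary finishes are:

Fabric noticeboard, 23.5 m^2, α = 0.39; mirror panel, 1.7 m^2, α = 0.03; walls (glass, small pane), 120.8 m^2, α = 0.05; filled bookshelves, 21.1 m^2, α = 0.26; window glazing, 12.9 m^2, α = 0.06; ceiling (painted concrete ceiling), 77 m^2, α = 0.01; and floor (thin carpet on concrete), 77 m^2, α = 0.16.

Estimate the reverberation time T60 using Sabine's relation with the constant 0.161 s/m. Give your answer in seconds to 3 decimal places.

Total absorption A = 23.5·0.39 + 1.7·0.03 + 120.8·0.05 + 21.1·0.26 + 12.9·0.06 + 77·0.01 + 77·0.16
  = 9.165 + 0.051 + 6.040 + 5.486 + 0.774 + 0.770 + 12.320 = 34.606 m^2 sabins.
Room volume: 385 m³.
T = 0.161 V/A = 0.161·385/34.606 = 1.791 s.

1.791 s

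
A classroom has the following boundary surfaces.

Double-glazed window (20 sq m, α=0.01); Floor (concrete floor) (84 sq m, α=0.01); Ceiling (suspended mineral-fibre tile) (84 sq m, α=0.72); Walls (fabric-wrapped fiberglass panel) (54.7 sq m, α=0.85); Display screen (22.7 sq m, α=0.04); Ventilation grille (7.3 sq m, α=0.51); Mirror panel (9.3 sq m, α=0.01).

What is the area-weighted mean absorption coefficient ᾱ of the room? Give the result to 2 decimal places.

Total surface area S = 282.0 sq m.
A = 20*0.01 + 84*0.01 + 84*0.72 + 54.7*0.85 + 22.7*0.04 + 7.3*0.51 + 9.3*0.01 = 112.739 sabins.
ᾱ = A/S = 0.40.

0.40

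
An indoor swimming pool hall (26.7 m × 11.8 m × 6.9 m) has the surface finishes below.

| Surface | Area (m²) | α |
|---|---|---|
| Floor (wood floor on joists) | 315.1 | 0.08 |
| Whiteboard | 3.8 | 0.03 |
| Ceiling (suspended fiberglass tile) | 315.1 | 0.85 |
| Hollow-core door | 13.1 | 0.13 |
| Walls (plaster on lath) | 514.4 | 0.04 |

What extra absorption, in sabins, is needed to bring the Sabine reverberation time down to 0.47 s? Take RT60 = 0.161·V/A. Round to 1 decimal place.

429.2 sabins

Equivalent absorption area: A₁ = 315.1*0.08 + 3.8*0.03 + 315.1*0.85 + 13.1*0.13 + 514.4*0.04 = 315.436 m².
Target A₂ = 0.161·2173.914/0.47 = 744.681 sabins (V = 2173.914 m³).
Additional absorption ΔA = 744.681 − 315.436 = 429.2 sabins.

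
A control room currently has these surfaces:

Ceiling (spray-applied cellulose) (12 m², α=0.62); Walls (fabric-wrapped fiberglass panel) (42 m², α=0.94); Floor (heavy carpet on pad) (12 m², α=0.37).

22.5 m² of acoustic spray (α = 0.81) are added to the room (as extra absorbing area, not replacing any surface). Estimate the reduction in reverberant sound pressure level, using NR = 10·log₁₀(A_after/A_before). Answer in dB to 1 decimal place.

1.3 dB

A_before = Σ Sᵢαᵢ = 12·0.62 + 42·0.94 + 12·0.37 = 51.360 sabins.
Added absorption = 22.5 × 0.81 = 18.225 sabins.
New total A_after = 69.585 sabins.
Reduction = 10 log₁₀(A_after/A_before) = 10 log₁₀(1.3548) = 1.3 dB.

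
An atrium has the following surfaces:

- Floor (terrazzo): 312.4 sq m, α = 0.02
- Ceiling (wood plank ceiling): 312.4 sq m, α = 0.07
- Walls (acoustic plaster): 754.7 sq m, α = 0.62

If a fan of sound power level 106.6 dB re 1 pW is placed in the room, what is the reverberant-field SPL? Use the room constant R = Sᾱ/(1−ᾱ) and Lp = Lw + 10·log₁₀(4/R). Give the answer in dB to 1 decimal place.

A = 496.030 sabins; S = 1379.5 sq m.
ᾱ = 0.3596, so room constant R = A/(1−ᾱ) = 774.563 sq m.
Lp = Lw + 10 log₁₀(4/R) = 106.6 -22.87 = 83.7 dB.

83.7 dB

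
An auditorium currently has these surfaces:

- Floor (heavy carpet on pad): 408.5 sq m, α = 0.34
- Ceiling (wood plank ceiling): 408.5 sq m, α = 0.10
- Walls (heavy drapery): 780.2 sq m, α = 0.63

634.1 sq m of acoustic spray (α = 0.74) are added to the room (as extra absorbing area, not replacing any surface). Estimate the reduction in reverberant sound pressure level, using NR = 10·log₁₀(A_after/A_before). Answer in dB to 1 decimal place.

2.3 dB

Summing Sᵢαᵢ: 138.890 + 40.850 + 491.526 → A_before = 671.266 sabins.
Added absorption = 634.1 × 0.74 = 469.234 sabins.
A_after = 671.266 + 469.234 = 1140.500 sabins.
NR = 10·log₁₀(1140.500/671.266) = 2.3 dB.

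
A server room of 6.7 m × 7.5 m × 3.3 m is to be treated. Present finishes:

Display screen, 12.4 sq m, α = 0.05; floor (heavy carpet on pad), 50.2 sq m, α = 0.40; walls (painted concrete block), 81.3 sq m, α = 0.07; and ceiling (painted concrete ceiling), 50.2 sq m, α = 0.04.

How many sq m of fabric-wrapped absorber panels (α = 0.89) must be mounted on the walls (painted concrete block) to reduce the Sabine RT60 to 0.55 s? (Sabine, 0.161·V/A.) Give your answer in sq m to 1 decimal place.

24.6

Equivalent absorption area: A₁ = 12.4×0.05 + 50.2×0.40 + 81.3×0.07 + 50.2×0.04 = 28.399 sq m.
Required A₂ = 0.161·165.825/0.55 = 48.541 sabins.
Absorption to add: 48.541 − 28.399 = 20.142 sabins.
Each sq m of panel replacing the walls (painted concrete block) adds (0.89 − 0.07) = 0.82 sabins.
Area = ΔA/Δα = 20.142/0.82 = 24.6 sq m.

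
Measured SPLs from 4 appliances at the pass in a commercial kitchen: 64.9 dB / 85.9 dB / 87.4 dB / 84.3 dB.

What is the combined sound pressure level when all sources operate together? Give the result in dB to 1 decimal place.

90.8 dB

Converting to relative power and adding: 10^(64.9/10) + 10^(85.9/10) + 10^(87.4/10) + 10^(84.3/10) = 1.211e+09.
Combined level = 10 log₁₀(1.211e+09) = 90.8 dB.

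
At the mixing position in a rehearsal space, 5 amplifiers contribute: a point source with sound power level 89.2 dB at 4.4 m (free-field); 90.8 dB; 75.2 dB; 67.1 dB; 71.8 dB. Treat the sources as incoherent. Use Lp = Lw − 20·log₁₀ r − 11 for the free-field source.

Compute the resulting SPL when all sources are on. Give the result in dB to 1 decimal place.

Source at 4.4 m: Lp = 89.2 − 20·log₁₀(4.4) − 11 = 65.3 dB.
Sum in the linear (power) domain: Σ 10^(Lᵢ/10) = 10^(65.3/10) + 10^(90.8/10) + 10^(75.2/10) + 10^(67.1/10) + 10^(71.8/10) = 1.259e+09.
L_total = 10·log₁₀(1.259e+09) = 91.0 dB.

91.0 dB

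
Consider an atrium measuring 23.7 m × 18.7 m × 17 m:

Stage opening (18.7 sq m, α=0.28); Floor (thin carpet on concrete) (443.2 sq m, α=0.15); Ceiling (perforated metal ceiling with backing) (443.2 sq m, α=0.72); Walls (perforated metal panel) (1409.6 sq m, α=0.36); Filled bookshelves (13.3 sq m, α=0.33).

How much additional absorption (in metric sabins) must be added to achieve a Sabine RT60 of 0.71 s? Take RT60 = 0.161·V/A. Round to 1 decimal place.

805.8 sabins

Equivalent absorption area: A₁ = 18.7×0.28 + 443.2×0.15 + 443.2×0.72 + 1409.6×0.36 + 13.3×0.33 = 902.665 sq m.
Target A₂ = 0.161·7534.23/0.71 = 1708.466 sabins (V = 7534.23 m³).
Additional absorption ΔA = 1708.466 − 902.665 = 805.8 sabins.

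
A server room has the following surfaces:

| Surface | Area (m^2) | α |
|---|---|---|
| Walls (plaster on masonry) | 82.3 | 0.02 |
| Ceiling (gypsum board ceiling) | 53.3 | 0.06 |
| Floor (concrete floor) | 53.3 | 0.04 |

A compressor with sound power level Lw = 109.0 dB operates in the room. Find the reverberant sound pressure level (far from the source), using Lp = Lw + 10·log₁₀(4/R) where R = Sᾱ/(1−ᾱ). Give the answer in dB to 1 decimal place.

A = 6.976 sabins; S = 188.9 m^2.
ᾱ = 0.0369, so room constant R = A/(1−ᾱ) = 7.243 m^2.
Lp = 109.0 + 10·log₁₀(4/7.243) = 109.0 + (-2.58) = 106.4 dB.

106.4 dB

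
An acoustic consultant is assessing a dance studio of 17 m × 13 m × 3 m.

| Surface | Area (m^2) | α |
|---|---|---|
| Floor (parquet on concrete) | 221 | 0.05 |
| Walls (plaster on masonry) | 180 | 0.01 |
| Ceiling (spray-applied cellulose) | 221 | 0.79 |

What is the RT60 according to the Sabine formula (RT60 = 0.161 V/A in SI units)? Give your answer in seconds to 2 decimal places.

0.57 s

Total absorption A = 221*0.05 + 180*0.01 + 221*0.79
  = 11.050 + 1.800 + 174.590 = 187.440 m^2 sabins.
V = 17·13·3 = 663 m³.
Sabine: RT60 = 0.161 × 663 / 187.440 = 0.57 s.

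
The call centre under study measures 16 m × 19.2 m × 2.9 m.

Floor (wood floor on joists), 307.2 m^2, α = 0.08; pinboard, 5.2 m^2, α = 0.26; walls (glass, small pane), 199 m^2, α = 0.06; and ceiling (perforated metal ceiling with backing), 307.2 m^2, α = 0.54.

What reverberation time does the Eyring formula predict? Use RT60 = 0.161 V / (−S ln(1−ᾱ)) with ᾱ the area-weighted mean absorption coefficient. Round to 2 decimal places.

Total surface area S = 307.2 + 5.2 + 199 + 307.2 = 818.6 m^2.
Absorption A = 307.2×0.08 + 5.2×0.26 + 199×0.06 + 307.2×0.54 = 203.756 sabins.
Mean coefficient ᾱ = A/S = 0.2489.
−S·ln(1−ᾱ) = −818.6 × ln(1 − 0.2489) = 234.297.
V = 16 × 19.2 × 2.9 = 890.88 m³.
RT60 = 0.161 × 890.88 / 234.297 = 0.61 s.

0.61 s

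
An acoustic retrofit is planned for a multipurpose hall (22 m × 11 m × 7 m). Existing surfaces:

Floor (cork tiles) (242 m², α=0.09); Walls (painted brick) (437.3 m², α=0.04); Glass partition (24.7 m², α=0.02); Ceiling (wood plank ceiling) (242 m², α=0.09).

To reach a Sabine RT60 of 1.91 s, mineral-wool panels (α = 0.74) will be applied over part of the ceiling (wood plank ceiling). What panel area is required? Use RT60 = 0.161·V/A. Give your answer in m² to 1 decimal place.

A₁ = Σ Sᵢαᵢ = 242·0.09 + 437.3·0.04 + 24.7·0.02 + 242·0.09 = 61.546 sabins.
V = 1694 m³. Target absorption A₂ = 0.161 × 1694 / 1.91 = 142.793 sabins.
Absorption to add: 142.793 − 61.546 = 81.247 sabins.
Each m² of panel replacing the ceiling (wood plank ceiling) adds (0.74 − 0.09) = 0.65 sabins.
Area = ΔA/Δα = 81.247/0.65 = 125.0 m².

125.0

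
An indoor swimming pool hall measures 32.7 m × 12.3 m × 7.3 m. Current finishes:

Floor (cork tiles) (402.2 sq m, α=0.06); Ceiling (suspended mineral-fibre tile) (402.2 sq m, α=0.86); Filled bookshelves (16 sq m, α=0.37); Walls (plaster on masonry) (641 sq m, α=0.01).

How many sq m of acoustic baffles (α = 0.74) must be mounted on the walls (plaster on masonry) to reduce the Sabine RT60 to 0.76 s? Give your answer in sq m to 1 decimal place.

328.3

Equivalent absorption area: A₁ = 402.2*0.06 + 402.2*0.86 + 16*0.37 + 641*0.01 = 382.354 sq m.
V = 2936.133 m³. Target absorption A₂ = 0.161 × 2936.133 / 0.76 = 621.997 sabins.
Absorption to add: 621.997 − 382.354 = 239.643 sabins.
Net gain per sq m: Δα = 0.74 − 0.01 = 0.73.
Area = ΔA/Δα = 239.643/0.73 = 328.3 sq m.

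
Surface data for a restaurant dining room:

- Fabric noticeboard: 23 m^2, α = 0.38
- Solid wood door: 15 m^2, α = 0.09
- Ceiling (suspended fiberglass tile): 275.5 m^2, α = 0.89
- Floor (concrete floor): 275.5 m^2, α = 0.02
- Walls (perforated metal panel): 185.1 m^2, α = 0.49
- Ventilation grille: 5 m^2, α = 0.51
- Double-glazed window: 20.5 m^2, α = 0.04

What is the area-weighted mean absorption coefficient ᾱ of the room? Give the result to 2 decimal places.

Total surface area S = 799.6 m^2.
A = 23·0.38 + 15·0.09 + 275.5·0.89 + 275.5·0.02 + 185.1·0.49 + 5·0.51 + 20.5·0.04 = 354.864 sabins.
ᾱ = A/S = 0.44.

0.44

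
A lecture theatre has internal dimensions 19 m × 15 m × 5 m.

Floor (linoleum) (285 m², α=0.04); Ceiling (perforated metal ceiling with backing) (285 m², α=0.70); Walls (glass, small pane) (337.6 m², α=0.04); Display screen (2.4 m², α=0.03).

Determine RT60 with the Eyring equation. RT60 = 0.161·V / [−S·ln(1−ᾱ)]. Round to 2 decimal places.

0.89 s

Total surface area S = 285 + 285 + 337.6 + 2.4 = 910.0 m².
Σ(Sᵢαᵢ) = 285·0.04 + 285·0.70 + 337.6·0.04 + 2.4·0.03 = 224.476.
Mean coefficient ᾱ = A/S = 0.2467.
Eyring denominator: −S ln(1−ᾱ) = 257.795.
V = 19 × 15 × 5 = 1425 m³.
RT60 = 0.161 × 1425 / 257.795 = 0.89 s.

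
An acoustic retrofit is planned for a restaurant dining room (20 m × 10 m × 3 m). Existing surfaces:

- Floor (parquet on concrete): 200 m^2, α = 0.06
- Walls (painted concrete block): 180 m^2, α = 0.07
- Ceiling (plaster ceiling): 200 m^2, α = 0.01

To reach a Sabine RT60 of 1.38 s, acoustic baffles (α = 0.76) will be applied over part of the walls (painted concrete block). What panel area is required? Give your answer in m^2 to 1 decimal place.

62.9

Equivalent absorption area: A₁ = 200*0.06 + 180*0.07 + 200*0.01 = 26.600 m^2.
Required A₂ = 0.161·600/1.38 = 70.000 sabins.
ΔA needed = 70.000 − 26.600 = 43.400 sabins.
Each m^2 of panel replacing the walls (painted concrete block) adds (0.76 − 0.07) = 0.69 sabins.
Area = ΔA/Δα = 43.400/0.69 = 62.9 m^2.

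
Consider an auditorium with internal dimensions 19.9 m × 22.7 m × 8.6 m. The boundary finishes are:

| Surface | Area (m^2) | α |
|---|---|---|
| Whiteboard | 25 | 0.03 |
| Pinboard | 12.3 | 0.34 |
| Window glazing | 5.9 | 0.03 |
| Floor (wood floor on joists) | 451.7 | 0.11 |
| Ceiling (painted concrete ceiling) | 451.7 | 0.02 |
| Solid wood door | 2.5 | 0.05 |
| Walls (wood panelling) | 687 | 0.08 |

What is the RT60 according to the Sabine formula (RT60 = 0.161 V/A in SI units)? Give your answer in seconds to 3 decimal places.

Equivalent absorption area: A = 25×0.03 + 12.3×0.34 + 5.9×0.03 + 451.7×0.11 + 451.7×0.02 + 2.5×0.05 + 687×0.08 = 118.915 m^2.
Volume V = 19.9 × 22.7 × 8.6 = 3884.878 m³.
RT60 = 0.161 · V / A = 0.161 × 3884.878 / 118.915 = 5.260 s.

5.260 s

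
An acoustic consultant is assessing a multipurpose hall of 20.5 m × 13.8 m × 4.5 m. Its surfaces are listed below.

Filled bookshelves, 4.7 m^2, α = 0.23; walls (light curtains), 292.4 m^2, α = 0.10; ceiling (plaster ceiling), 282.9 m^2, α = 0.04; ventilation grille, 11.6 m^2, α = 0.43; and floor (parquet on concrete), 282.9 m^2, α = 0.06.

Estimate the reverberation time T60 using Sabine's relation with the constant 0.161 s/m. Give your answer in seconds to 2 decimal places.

3.22 s

Total absorption A = 4.7×0.23 + 292.4×0.10 + 282.9×0.04 + 11.6×0.43 + 282.9×0.06
  = 1.081 + 29.240 + 11.316 + 4.988 + 16.974 = 63.599 m^2 sabins.
V = 20.5·13.8·4.5 = 1273.05 m³.
T = 0.161 V/A = 0.161·1273.05/63.599 = 3.22 s.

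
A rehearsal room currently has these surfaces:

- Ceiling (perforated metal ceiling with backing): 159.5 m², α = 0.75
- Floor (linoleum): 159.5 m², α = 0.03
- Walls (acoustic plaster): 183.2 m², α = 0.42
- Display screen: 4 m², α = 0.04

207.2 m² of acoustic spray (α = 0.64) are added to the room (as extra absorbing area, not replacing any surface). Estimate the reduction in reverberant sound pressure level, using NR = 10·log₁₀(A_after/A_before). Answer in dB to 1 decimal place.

2.2 dB

A_before = Σ Sᵢαᵢ = 159.5·0.75 + 159.5·0.03 + 183.2·0.42 + 4·0.04 = 201.514 sabins.
Treatment contributes 207.2·0.64 = 132.608 sabins.
New total A_after = 334.122 sabins.
Reduction = 10 log₁₀(A_after/A_before) = 10 log₁₀(1.6581) = 2.2 dB.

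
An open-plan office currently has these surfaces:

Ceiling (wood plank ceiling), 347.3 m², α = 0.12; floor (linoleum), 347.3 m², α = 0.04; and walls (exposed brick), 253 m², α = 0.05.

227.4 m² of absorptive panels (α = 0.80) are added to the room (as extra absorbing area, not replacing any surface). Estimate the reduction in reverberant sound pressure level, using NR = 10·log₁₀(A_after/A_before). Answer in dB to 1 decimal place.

A_before = Σ Sᵢαᵢ = 347.3*0.12 + 347.3*0.04 + 253*0.05 = 68.218 sabins.
Added absorption = 227.4 × 0.80 = 181.920 sabins.
A_after = 68.218 + 181.920 = 250.138 sabins.
NR = 10·log₁₀(250.138/68.218) = 5.6 dB.

5.6 dB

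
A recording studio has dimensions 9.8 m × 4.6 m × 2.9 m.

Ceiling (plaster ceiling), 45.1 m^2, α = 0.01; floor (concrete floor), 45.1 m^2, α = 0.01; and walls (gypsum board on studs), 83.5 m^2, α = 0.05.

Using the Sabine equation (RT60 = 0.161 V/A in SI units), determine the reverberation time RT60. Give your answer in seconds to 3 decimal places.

Summing Sᵢαᵢ: 0.451 + 0.451 + 4.175 → A = 5.077 sabins.
V = 9.8·4.6·2.9 = 130.732 m³.
Sabine: RT60 = 0.161 × 130.732 / 5.077 = 4.146 s.

4.146 sec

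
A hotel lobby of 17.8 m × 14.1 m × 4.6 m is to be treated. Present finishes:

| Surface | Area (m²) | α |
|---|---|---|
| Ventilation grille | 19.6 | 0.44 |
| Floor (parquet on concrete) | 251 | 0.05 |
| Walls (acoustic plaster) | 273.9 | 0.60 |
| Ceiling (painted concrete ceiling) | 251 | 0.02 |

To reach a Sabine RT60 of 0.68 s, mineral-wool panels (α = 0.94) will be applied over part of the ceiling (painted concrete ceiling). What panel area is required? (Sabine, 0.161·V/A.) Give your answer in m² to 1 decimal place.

90.0

Summing Sᵢαᵢ: 8.624 + 12.550 + 164.340 + 5.020 → A₁ = 190.534 sabins.
V = 1154.508 m³. Target absorption A₂ = 0.161 × 1154.508 / 0.68 = 273.347 sabins.
Absorption to add: 273.347 − 190.534 = 82.813 sabins.
Each m² of panel replacing the ceiling (painted concrete ceiling) adds (0.94 − 0.02) = 0.92 sabins.
Area = ΔA/Δα = 82.813/0.92 = 90.0 m².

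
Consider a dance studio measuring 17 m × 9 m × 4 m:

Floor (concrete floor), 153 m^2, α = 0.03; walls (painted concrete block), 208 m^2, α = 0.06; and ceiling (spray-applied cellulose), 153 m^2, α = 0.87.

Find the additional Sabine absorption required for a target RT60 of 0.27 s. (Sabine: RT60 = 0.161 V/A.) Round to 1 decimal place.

Summing Sᵢαᵢ: 4.590 + 12.480 + 133.110 → A₁ = 150.180 sabins.
Target A₂ = 0.161·612/0.27 = 364.933 sabins (V = 612 m³).
Shortfall: 364.933 − 150.180 = 214.8 sabins.

214.8 sabins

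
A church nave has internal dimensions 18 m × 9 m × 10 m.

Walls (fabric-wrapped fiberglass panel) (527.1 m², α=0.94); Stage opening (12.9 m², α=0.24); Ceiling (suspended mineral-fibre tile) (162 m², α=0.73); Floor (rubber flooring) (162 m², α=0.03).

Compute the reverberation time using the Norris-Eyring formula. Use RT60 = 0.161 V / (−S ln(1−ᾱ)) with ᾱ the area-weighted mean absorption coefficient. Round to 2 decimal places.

S = Σ Sᵢ = 864.0 m².
Absorption A = 527.1×0.94 + 12.9×0.24 + 162×0.73 + 162×0.03 = 621.690 sabins.
Mean coefficient ᾱ = A/S = 0.7195.
Eyring denominator: −S ln(1−ᾱ) = 1098.301.
V = 18 × 9 × 10 = 1620 m³.
RT60 = 0.161 × 1620 / 1098.301 = 0.24 s.

0.24 sec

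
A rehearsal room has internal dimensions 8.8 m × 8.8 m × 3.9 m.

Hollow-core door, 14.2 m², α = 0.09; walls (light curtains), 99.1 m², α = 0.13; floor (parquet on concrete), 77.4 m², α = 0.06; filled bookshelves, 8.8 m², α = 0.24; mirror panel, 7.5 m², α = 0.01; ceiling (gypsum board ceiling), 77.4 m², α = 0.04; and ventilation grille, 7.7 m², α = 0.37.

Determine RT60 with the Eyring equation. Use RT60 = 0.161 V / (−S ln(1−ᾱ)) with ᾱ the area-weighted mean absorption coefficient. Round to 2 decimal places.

1.72 s

Total surface area S = 14.2 + 99.1 + 77.4 + 8.8 + 7.5 + 77.4 + 7.7 = 292.1 m².
Absorption A = 14.2×0.09 + 99.1×0.13 + 77.4×0.06 + 8.8×0.24 + 7.5×0.01 + 77.4×0.04 + 7.7×0.37 = 26.937 sabins.
ᾱ = 26.937 / 292.1 = 0.0922.
Eyring denominator: −S ln(1−ᾱ) = 28.255.
V = 8.8 × 8.8 × 3.9 = 302.016 m³.
T = 0.161·V/[−S·ln(1−ᾱ)] = 0.161·302.016/28.255 = 1.72 s.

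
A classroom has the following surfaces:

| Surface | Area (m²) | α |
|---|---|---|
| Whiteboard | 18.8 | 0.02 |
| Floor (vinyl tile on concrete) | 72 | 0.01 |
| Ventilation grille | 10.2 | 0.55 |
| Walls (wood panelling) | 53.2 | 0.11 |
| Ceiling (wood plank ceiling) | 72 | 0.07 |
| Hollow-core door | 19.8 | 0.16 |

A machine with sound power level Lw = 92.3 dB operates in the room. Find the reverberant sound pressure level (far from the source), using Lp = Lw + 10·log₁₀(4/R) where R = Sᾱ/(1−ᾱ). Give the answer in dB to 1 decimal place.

84.8 dB

A = 20.766 sabins; S = 246.0 m².
ᾱ = 20.766/246.0 = 0.0844; R = Sᾱ/(1−ᾱ) = 20.766/(1−0.0844) = 22.680 m².
Lp = 92.3 + 10·log₁₀(4/22.680) = 92.3 + (-7.54) = 84.8 dB.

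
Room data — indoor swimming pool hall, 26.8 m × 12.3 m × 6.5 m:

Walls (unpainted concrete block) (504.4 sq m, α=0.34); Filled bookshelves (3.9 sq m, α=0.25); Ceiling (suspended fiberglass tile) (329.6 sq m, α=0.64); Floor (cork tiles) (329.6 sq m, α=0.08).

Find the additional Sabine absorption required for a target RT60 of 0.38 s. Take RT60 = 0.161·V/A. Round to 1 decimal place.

A₁ = Σ Sᵢαᵢ = 504.4·0.34 + 3.9·0.25 + 329.6·0.64 + 329.6·0.08 = 409.783 sabins.
V = 2142.66 m³. Required absorption A₂ = 0.161 × 2142.66 / 0.38 = 907.811 sabins.
ΔA = A₂ − A₁ = 907.811 − 409.783 = 498.0 sabins.

498.0 sabins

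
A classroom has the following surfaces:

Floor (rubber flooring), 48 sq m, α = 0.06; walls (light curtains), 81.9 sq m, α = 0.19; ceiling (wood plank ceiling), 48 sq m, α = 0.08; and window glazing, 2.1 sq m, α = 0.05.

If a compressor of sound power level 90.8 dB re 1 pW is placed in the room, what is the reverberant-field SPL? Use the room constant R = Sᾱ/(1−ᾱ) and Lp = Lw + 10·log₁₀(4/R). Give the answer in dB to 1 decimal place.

Σ(Sᵢαᵢ) = 48×0.06 + 81.9×0.19 + 48×0.08 + 2.1×0.05 = 22.386; total area S = 180.0 sq m.
ᾱ = 0.1244, so room constant R = A/(1−ᾱ) = 25.566 sq m.
Lp = Lw + 10 log₁₀(4/R) = 90.8 -8.06 = 82.7 dB.

82.7 dB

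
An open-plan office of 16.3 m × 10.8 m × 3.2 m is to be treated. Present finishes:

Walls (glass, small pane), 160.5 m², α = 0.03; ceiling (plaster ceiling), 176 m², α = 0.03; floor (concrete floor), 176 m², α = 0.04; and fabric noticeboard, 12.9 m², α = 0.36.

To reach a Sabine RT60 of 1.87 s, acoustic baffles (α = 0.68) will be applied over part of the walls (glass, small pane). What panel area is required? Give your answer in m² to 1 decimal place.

Summing Sᵢαᵢ: 4.815 + 5.280 + 7.040 + 4.644 → A₁ = 21.779 sabins.
Required A₂ = 0.161·563.328/1.87 = 48.500 sabins.
Absorption to add: 48.500 − 21.779 = 26.721 sabins.
Net gain per m²: Δα = 0.68 − 0.03 = 0.65.
Panel area = 26.721 / 0.65 = 41.1 m².

41.1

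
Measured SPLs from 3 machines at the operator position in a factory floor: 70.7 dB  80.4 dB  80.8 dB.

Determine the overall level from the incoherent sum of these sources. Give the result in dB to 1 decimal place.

83.8 dB

Converting to relative power and adding: 10^(70.7/10) + 10^(80.4/10) + 10^(80.8/10) = 2.416e+08.
Back to dB: 10·log₁₀ Σ = 83.8 dB.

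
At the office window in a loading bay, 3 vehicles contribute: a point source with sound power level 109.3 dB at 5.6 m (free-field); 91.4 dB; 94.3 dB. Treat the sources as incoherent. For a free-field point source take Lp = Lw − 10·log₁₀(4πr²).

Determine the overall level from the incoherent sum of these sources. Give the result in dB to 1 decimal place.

96.3 dB

Source at 5.6 m: Lp = 109.3 − 10·log₁₀(4π·5.6²) = 109.3 − 10·log₁₀(394.081) = 83.3 dB.
Σ 10^(Lᵢ/10) = 4.286e+09.
L_total = 10·log₁₀(4.286e+09) = 96.3 dB.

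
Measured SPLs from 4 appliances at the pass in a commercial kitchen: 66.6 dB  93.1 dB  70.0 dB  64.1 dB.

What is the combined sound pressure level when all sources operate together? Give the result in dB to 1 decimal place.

Σ 10^(Lᵢ/10) = 2.059e+09.
Back to dB: 10·log₁₀ Σ = 93.1 dB.

93.1 dB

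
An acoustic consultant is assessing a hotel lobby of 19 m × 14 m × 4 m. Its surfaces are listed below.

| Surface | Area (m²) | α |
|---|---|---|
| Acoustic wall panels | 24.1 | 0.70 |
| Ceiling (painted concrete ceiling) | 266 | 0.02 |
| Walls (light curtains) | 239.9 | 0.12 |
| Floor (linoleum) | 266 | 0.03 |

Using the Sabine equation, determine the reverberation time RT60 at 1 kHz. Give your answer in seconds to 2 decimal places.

A = Σ Sᵢαᵢ = 24.1*0.70 + 266*0.02 + 239.9*0.12 + 266*0.03 = 58.958 sabins.
Volume V = 19 × 14 × 4 = 1064 m³.
RT60 = 0.161 · V / A = 0.161 × 1064 / 58.958 = 2.91 s.

2.91 s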